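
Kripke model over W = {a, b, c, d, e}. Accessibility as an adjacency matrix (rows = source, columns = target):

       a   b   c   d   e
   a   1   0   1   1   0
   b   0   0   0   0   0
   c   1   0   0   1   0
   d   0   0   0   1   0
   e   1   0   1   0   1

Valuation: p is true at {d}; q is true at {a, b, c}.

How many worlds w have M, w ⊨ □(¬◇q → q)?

2

a: successors {a, c, d}; ¬◇q → q there: a:T, c:T, d:F. ✗
b: no successors, so □(¬◇q → q) holds vacuously. ✓
c: successors {a, d}; ¬◇q → q there: a:T, d:F. ✗
d: successors {d}; ¬◇q → q there: d:F. ✗
e: successors {a, c, e}; ¬◇q → q there: a:T, c:T, e:T. ✓
Satisfying worlds: {b, e}.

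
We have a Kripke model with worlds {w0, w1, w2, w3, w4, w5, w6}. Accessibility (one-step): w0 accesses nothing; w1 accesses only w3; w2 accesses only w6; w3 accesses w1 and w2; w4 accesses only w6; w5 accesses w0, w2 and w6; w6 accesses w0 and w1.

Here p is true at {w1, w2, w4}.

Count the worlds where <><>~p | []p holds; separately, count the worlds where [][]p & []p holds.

6 and 1

For <><>~p | []p:
w0: <><>~p is F, []p is T. ✓
w1: <><>~p is F, []p is F. ✗
w2: <><>~p is T, []p is F. ✓
w3: <><>~p is T, []p is T. ✓
w4: <><>~p is T, []p is F. ✓
w5: <><>~p is T, []p is F. ✓
w6: <><>~p is T, []p is F. ✓
— 6 worlds.
For [][]p & []p:
w0: [][]p is T, []p is T. ✓
w1: [][]p is T, []p is F. ✗
w2: [][]p is F, []p is F. ✗
w3: [][]p is F, []p is T. ✗
w4: [][]p is F, []p is F. ✗
w5: [][]p is F, []p is F. ✗
w6: [][]p is F, []p is F. ✗
— 1 world.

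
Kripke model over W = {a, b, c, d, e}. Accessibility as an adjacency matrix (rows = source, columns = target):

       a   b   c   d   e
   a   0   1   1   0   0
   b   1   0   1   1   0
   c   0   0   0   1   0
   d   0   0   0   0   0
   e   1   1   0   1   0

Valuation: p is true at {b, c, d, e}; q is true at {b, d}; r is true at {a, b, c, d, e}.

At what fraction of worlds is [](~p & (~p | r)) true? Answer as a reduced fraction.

1/5

a: successors {b, c}; ~p & (~p | r) there: b:F, c:F. ✗
b: successors {a, c, d}; ~p & (~p | r) there: a:T, c:F, d:F. ✗
c: successors {d}; ~p & (~p | r) there: d:F. ✗
d: no successors, so [](~p & (~p | r)) holds vacuously. ✓
e: successors {a, b, d}; ~p & (~p | r) there: a:T, b:F, d:F. ✗
That's 1 of 5 worlds, so 1/5.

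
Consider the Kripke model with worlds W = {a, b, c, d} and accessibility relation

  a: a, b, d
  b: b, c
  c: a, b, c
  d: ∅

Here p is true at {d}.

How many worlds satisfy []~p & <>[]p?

0

a: []~p is F, <>[]p is T. ✗
b: []~p is T, <>[]p is F. ✗
c: []~p is T, <>[]p is F. ✗
d: []~p is T, <>[]p is F. ✗
Satisfying worlds: ∅.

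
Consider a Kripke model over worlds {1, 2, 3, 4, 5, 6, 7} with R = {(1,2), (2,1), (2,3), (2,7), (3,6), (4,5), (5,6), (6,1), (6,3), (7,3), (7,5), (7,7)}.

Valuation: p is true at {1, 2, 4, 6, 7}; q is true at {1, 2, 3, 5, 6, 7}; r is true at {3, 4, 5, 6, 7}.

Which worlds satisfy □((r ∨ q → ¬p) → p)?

{1, 3, 5}

1: successors {2}; (r ∨ q → ¬p) → p there: 2:T. ✓
2: successors {1, 3, 7}; (r ∨ q → ¬p) → p there: 1:T, 3:F, 7:T. ✗
3: successors {6}; (r ∨ q → ¬p) → p there: 6:T. ✓
4: successors {5}; (r ∨ q → ¬p) → p there: 5:F. ✗
5: successors {6}; (r ∨ q → ¬p) → p there: 6:T. ✓
6: successors {1, 3}; (r ∨ q → ¬p) → p there: 1:T, 3:F. ✗
7: successors {3, 5, 7}; (r ∨ q → ¬p) → p there: 3:F, 5:F, 7:T. ✗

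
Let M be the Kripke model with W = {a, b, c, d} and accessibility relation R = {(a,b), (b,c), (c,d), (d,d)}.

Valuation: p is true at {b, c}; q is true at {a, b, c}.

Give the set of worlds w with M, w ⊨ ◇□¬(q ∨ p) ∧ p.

{b, c}

a: ◇□¬(q ∨ p) is F, p is F. ✗
b: ◇□¬(q ∨ p) is T, p is T. ✓
c: ◇□¬(q ∨ p) is T, p is T. ✓
d: ◇□¬(q ∨ p) is T, p is F. ✗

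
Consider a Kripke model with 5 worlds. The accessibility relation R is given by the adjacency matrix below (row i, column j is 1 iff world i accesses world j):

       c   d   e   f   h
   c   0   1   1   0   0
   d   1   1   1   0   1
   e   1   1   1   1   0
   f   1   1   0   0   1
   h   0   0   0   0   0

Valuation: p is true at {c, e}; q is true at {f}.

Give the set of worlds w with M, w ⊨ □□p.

{h}

c: successors {d, e}; □p there: d:F, e:F. ✗
d: successors {c, d, e, h}; □p there: c:F, d:F, e:F, h:T. ✗
e: successors {c, d, e, f}; □p there: c:F, d:F, e:F, f:F. ✗
f: successors {c, d, h}; □p there: c:F, d:F, h:T. ✗
h: no successors, so □□p holds vacuously. ✓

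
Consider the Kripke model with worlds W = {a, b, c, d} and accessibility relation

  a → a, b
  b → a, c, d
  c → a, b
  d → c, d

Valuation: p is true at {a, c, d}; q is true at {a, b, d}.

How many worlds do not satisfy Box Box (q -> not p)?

4

a: successors {a, b}; Box (q -> not p) there: a:F, b:F. ✗
b: successors {a, c, d}; Box (q -> not p) there: a:F, c:F, d:F. ✗
c: successors {a, b}; Box (q -> not p) there: a:F, b:F. ✗
d: successors {c, d}; Box (q -> not p) there: c:F, d:F. ✗
Satisfying worlds: ∅.
So Box Box (q -> not p) fails at the other 4 worlds.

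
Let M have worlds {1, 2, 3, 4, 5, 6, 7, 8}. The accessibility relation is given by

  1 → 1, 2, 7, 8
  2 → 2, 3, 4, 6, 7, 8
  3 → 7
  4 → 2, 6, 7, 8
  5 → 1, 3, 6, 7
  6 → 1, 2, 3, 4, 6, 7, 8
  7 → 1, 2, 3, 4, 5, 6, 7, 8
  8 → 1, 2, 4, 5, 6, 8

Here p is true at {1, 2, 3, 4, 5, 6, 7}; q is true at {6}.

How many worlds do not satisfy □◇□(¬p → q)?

6

1: successors {1, 2, 7, 8}; ◇□(¬p → q) there: 1:F, 2:T, 7:T, 8:T. ✗
2: successors {2, 3, 4, 6, 7, 8}; ◇□(¬p → q) there: 2:T, 3:F, 4:F, 6:T, 7:T, 8:T. ✗
3: successors {7}; ◇□(¬p → q) there: 7:T. ✓
4: successors {2, 6, 7, 8}; ◇□(¬p → q) there: 2:T, 6:T, 7:T, 8:T. ✓
5: successors {1, 3, 6, 7}; ◇□(¬p → q) there: 1:F, 3:F, 6:T, 7:T. ✗
6: successors {1, 2, 3, 4, 6, 7, 8}; ◇□(¬p → q) there: 1:F, 2:T, 3:F, 4:F, 6:T, 7:T, 8:T. ✗
7: successors {1, 2, 3, 4, 5, 6, 7, 8}; ◇□(¬p → q) there: 1:F, 2:T, 3:F, 4:F, 5:T, 6:T, 7:T, 8:T. ✗
8: successors {1, 2, 4, 5, 6, 8}; ◇□(¬p → q) there: 1:F, 2:T, 4:F, 5:T, 6:T, 8:T. ✗
Satisfying worlds: {3, 4}.
So □◇□(¬p → q) fails at the other 6 worlds.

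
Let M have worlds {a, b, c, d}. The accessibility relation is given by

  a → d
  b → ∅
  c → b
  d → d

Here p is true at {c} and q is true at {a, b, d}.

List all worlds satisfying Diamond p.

a: successors {d}; p there: d:F. ✗
b: no successors, so Diamond p fails. ✗
c: successors {b}; p there: b:F. ✗
d: successors {d}; p there: d:F. ✗

∅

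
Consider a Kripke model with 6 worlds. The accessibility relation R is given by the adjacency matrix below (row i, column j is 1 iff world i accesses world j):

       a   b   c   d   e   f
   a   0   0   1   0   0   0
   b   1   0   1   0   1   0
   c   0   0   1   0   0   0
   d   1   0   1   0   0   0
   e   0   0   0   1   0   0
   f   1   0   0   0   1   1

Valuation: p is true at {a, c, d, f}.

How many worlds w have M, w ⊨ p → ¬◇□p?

2

a: p is T, ¬◇□p is F. ✗
b: p is F, ¬◇□p is F. ✓
c: p is T, ¬◇□p is F. ✗
d: p is T, ¬◇□p is F. ✗
e: p is F, ¬◇□p is F. ✓
f: p is T, ¬◇□p is F. ✗
Satisfying worlds: {b, e}.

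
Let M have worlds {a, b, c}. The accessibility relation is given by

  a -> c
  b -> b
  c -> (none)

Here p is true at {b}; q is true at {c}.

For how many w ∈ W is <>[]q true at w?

1

a: successors {c}; []q there: c:T. ✓
b: successors {b}; []q there: b:F. ✗
c: no successors, so <>[]q fails. ✗
Satisfying worlds: {a}.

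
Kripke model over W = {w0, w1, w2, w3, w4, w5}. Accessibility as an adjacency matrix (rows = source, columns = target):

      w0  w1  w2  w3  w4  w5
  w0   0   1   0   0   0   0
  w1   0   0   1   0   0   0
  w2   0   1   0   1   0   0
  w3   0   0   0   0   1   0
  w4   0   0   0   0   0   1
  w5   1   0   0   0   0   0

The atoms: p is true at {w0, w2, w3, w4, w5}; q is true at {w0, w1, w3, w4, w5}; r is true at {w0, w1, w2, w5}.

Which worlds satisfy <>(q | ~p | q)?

{w0, w2, w3, w4, w5}

w0: successors {w1}; q | ~p | q there: w1:T. ✓
w1: successors {w2}; q | ~p | q there: w2:F. ✗
w2: successors {w1, w3}; q | ~p | q there: w1:T, w3:T. ✓
w3: successors {w4}; q | ~p | q there: w4:T. ✓
w4: successors {w5}; q | ~p | q there: w5:T. ✓
w5: successors {w0}; q | ~p | q there: w0:T. ✓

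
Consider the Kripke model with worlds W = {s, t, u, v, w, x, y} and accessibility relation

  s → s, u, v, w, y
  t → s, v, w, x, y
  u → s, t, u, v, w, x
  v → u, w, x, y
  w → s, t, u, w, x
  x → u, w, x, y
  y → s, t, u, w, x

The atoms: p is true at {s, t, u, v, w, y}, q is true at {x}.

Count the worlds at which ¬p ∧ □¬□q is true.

1

s: ¬p is F, □¬□q is T. ✗
t: ¬p is F, □¬□q is T. ✗
u: ¬p is F, □¬□q is T. ✗
v: ¬p is F, □¬□q is T. ✗
w: ¬p is F, □¬□q is T. ✗
x: ¬p is T, □¬□q is T. ✓
y: ¬p is F, □¬□q is T. ✗
Satisfying worlds: {x}.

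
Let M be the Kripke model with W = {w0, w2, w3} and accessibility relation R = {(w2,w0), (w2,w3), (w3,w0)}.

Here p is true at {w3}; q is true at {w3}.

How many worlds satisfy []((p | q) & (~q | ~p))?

1

w0: no successors, so []((p | q) & (~q | ~p)) holds vacuously. ✓
w2: successors {w0, w3}; (p | q) & (~q | ~p) there: w0:F, w3:F. ✗
w3: successors {w0}; (p | q) & (~q | ~p) there: w0:F. ✗
Satisfying worlds: {w0}.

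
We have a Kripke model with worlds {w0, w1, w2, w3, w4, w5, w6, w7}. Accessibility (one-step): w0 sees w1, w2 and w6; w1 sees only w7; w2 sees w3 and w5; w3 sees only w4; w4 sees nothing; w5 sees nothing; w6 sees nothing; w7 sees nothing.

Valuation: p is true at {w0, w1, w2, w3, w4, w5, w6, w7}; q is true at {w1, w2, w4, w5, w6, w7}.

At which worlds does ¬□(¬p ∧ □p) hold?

w0: □(¬p ∧ □p) is F. ✓
w1: □(¬p ∧ □p) is F. ✓
w2: □(¬p ∧ □p) is F. ✓
w3: □(¬p ∧ □p) is F. ✓
w4: □(¬p ∧ □p) is T. ✗
w5: □(¬p ∧ □p) is T. ✗
w6: □(¬p ∧ □p) is T. ✗
w7: □(¬p ∧ □p) is T. ✗

{w0, w1, w2, w3}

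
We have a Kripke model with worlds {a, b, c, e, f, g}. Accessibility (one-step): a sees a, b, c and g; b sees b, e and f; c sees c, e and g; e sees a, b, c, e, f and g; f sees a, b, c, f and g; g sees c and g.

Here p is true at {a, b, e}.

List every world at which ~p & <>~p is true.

a: ~p is F, <>~p is T. ✗
b: ~p is F, <>~p is T. ✗
c: ~p is T, <>~p is T. ✓
e: ~p is F, <>~p is T. ✗
f: ~p is T, <>~p is T. ✓
g: ~p is T, <>~p is T. ✓

{c, f, g}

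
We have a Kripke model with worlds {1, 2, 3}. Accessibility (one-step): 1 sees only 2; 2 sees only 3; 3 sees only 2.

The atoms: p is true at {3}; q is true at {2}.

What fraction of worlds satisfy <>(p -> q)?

1: successors {2}; p -> q there: 2:T. ✓
2: successors {3}; p -> q there: 3:F. ✗
3: successors {2}; p -> q there: 2:T. ✓
That's 2 of 3 worlds, so 2/3.

2/3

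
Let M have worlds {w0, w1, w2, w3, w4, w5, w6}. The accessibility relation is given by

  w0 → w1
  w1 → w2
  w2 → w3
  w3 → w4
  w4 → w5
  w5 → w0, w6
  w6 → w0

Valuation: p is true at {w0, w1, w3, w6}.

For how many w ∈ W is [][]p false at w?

w0: successors {w1}; []p there: w1:F. ✗
w1: successors {w2}; []p there: w2:T. ✓
w2: successors {w3}; []p there: w3:F. ✗
w3: successors {w4}; []p there: w4:F. ✗
w4: successors {w5}; []p there: w5:T. ✓
w5: successors {w0, w6}; []p there: w0:T, w6:T. ✓
w6: successors {w0}; []p there: w0:T. ✓
Satisfying worlds: {w1, w4, w5, w6}.
So [][]p fails at the other 3 worlds.

3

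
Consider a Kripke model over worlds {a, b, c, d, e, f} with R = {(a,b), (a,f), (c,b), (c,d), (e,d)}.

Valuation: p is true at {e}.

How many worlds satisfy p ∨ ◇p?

1

a: p is F, ◇p is F. ✗
b: p is F, ◇p is F. ✗
c: p is F, ◇p is F. ✗
d: p is F, ◇p is F. ✗
e: p is T, ◇p is F. ✓
f: p is F, ◇p is F. ✗
Satisfying worlds: {e}.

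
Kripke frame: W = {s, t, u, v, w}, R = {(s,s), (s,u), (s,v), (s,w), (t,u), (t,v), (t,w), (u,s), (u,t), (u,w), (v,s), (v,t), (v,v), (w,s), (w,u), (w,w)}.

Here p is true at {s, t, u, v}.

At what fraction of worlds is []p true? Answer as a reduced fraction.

1/5

s: successors {s, u, v, w}; p there: s:T, u:T, v:T, w:F. ✗
t: successors {u, v, w}; p there: u:T, v:T, w:F. ✗
u: successors {s, t, w}; p there: s:T, t:T, w:F. ✗
v: successors {s, t, v}; p there: s:T, t:T, v:T. ✓
w: successors {s, u, w}; p there: s:T, u:T, w:F. ✗
That's 1 of 5 worlds, so 1/5.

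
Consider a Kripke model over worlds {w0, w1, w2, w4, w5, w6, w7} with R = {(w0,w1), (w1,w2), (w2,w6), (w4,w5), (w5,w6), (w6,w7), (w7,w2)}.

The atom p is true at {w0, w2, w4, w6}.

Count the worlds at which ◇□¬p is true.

2

w0: successors {w1}; □¬p there: w1:F. ✗
w1: successors {w2}; □¬p there: w2:F. ✗
w2: successors {w6}; □¬p there: w6:T. ✓
w4: successors {w5}; □¬p there: w5:F. ✗
w5: successors {w6}; □¬p there: w6:T. ✓
w6: successors {w7}; □¬p there: w7:F. ✗
w7: successors {w2}; □¬p there: w2:F. ✗
Satisfying worlds: {w2, w5}.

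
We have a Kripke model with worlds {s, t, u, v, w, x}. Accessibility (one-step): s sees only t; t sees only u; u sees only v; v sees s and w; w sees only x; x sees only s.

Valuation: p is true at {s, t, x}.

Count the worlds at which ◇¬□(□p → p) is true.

1

s: successors {t}; ¬□(□p → p) there: t:F. ✗
t: successors {u}; ¬□(□p → p) there: u:F. ✗
u: successors {v}; ¬□(□p → p) there: v:T. ✓
v: successors {s, w}; ¬□(□p → p) there: s:F, w:F. ✗
w: successors {x}; ¬□(□p → p) there: x:F. ✗
x: successors {s}; ¬□(□p → p) there: s:F. ✗
Satisfying worlds: {u}.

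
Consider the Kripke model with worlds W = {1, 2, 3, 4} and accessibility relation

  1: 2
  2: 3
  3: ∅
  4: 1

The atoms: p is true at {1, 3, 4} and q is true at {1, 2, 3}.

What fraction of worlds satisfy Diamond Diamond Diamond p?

1: successors {2}; Diamond Diamond p there: 2:F. ✗
2: successors {3}; Diamond Diamond p there: 3:F. ✗
3: no successors, so Diamond Diamond Diamond p fails. ✗
4: successors {1}; Diamond Diamond p there: 1:T. ✓
That's 1 of 4 worlds, so 1/4.

1/4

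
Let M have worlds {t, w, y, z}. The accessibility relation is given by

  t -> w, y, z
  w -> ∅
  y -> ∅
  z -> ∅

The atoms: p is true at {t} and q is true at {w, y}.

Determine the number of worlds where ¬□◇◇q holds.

t: □◇◇q is F. ✓
w: □◇◇q is T. ✗
y: □◇◇q is T. ✗
z: □◇◇q is T. ✗
Satisfying worlds: {t}.

1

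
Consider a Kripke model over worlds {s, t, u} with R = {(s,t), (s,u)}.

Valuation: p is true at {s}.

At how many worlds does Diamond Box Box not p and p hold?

1

s: Diamond Box Box not p is T, p is T. ✓
t: Diamond Box Box not p is F, p is F. ✗
u: Diamond Box Box not p is F, p is F. ✗
Satisfying worlds: {s}.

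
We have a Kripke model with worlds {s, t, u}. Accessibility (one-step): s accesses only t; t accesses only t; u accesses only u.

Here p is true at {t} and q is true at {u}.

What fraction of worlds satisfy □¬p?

s: successors {t}; ¬p there: t:F. ✗
t: successors {t}; ¬p there: t:F. ✗
u: successors {u}; ¬p there: u:T. ✓
That's 1 of 3 worlds, so 1/3.

1/3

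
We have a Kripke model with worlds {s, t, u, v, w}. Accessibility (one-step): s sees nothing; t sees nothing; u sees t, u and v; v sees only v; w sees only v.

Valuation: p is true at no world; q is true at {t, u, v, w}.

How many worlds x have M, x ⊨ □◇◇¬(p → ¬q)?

2

s: no successors, so □◇◇¬(p → ¬q) holds vacuously. ✓
t: no successors, so □◇◇¬(p → ¬q) holds vacuously. ✓
u: successors {t, u, v}; ◇◇¬(p → ¬q) there: t:F, u:F, v:F. ✗
v: successors {v}; ◇◇¬(p → ¬q) there: v:F. ✗
w: successors {v}; ◇◇¬(p → ¬q) there: v:F. ✗
Satisfying worlds: {s, t}.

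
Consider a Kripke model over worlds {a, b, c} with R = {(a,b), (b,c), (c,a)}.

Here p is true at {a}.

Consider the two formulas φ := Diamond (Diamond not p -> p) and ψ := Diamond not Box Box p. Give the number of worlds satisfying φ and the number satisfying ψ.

For Diamond (Diamond not p -> p):
a: successors {b}; Diamond not p -> p there: b:F. ✗
b: successors {c}; Diamond not p -> p there: c:T. ✓
c: successors {a}; Diamond not p -> p there: a:T. ✓
— 2 worlds.
For Diamond not Box Box p:
a: successors {b}; not Box Box p there: b:F. ✗
b: successors {c}; not Box Box p there: c:T. ✓
c: successors {a}; not Box Box p there: a:T. ✓
— 2 worlds.

2 and 2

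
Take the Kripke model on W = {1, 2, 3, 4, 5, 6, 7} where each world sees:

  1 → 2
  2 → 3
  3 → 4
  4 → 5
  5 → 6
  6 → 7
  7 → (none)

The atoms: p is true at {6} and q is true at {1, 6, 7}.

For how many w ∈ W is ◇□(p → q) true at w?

6

1: successors {2}; □(p → q) there: 2:T. ✓
2: successors {3}; □(p → q) there: 3:T. ✓
3: successors {4}; □(p → q) there: 4:T. ✓
4: successors {5}; □(p → q) there: 5:T. ✓
5: successors {6}; □(p → q) there: 6:T. ✓
6: successors {7}; □(p → q) there: 7:T. ✓
7: no successors, so ◇□(p → q) fails. ✗
Satisfying worlds: {1, 2, 3, 4, 5, 6}.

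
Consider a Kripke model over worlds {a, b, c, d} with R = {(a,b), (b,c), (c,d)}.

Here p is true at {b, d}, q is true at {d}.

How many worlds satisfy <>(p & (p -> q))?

a: successors {b}; p & (p -> q) there: b:F. ✗
b: successors {c}; p & (p -> q) there: c:F. ✗
c: successors {d}; p & (p -> q) there: d:T. ✓
d: no successors, so <>(p & (p -> q)) fails. ✗
Satisfying worlds: {c}.

1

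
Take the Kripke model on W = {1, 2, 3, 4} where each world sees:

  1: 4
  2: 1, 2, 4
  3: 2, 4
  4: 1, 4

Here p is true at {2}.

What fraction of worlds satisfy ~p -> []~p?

1: ~p is T, []~p is T. ✓
2: ~p is F, []~p is F. ✓
3: ~p is T, []~p is F. ✗
4: ~p is T, []~p is T. ✓
That's 3 of 4 worlds, so 3/4.

3/4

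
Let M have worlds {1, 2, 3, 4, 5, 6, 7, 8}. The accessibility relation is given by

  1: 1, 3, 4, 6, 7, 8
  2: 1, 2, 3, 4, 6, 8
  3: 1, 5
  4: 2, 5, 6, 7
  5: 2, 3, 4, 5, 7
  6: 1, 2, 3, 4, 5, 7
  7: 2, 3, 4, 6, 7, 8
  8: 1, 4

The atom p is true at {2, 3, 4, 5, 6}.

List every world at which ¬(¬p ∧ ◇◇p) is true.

{2, 3, 4, 5, 6}

1: ¬p ∧ ◇◇p is T. ✗
2: ¬p ∧ ◇◇p is F. ✓
3: ¬p ∧ ◇◇p is F. ✓
4: ¬p ∧ ◇◇p is F. ✓
5: ¬p ∧ ◇◇p is F. ✓
6: ¬p ∧ ◇◇p is F. ✓
7: ¬p ∧ ◇◇p is T. ✗
8: ¬p ∧ ◇◇p is T. ✗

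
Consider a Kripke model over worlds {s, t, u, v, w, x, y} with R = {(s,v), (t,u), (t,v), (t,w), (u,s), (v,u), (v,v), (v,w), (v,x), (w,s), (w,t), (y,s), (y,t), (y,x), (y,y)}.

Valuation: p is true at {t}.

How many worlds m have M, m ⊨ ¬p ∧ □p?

1

s: ¬p is T, □p is F. ✗
t: ¬p is F, □p is F. ✗
u: ¬p is T, □p is F. ✗
v: ¬p is T, □p is F. ✗
w: ¬p is T, □p is F. ✗
x: ¬p is T, □p is T. ✓
y: ¬p is T, □p is F. ✗
Satisfying worlds: {x}.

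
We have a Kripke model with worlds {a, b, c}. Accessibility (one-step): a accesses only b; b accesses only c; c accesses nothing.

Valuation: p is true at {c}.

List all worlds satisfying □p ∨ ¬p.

a: □p is F, ¬p is T. ✓
b: □p is T, ¬p is T. ✓
c: □p is T, ¬p is F. ✓

{a, b, c}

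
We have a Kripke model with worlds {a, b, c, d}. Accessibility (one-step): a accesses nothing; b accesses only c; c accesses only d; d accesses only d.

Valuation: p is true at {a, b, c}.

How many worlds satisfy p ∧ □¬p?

a: p is T, □¬p is T. ✓
b: p is T, □¬p is F. ✗
c: p is T, □¬p is T. ✓
d: p is F, □¬p is T. ✗
Satisfying worlds: {a, c}.

2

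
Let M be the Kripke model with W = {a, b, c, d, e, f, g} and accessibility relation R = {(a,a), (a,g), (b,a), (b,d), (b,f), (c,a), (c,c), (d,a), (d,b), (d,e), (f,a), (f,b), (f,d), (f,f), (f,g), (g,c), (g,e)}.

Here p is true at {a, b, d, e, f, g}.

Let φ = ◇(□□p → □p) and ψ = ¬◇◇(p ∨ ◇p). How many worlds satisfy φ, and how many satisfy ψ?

6 and 1

For ◇(□□p → □p):
a: successors {a, g}; □□p → □p there: a:T, g:T. ✓
b: successors {a, d, f}; □□p → □p there: a:T, d:T, f:T. ✓
c: successors {a, c}; □□p → □p there: a:T, c:T. ✓
d: successors {a, b, e}; □□p → □p there: a:T, b:T, e:T. ✓
e: no successors, so ◇(□□p → □p) fails. ✗
f: successors {a, b, d, f, g}; □□p → □p there: a:T, b:T, d:T, f:T, g:T. ✓
g: successors {c, e}; □□p → □p there: c:T, e:T. ✓
— 6 worlds.
For ¬◇◇(p ∨ ◇p):
a: ◇◇(p ∨ ◇p) is T. ✗
b: ◇◇(p ∨ ◇p) is T. ✗
c: ◇◇(p ∨ ◇p) is T. ✗
d: ◇◇(p ∨ ◇p) is T. ✗
e: ◇◇(p ∨ ◇p) is F. ✓
f: ◇◇(p ∨ ◇p) is T. ✗
g: ◇◇(p ∨ ◇p) is T. ✗
— 1 world.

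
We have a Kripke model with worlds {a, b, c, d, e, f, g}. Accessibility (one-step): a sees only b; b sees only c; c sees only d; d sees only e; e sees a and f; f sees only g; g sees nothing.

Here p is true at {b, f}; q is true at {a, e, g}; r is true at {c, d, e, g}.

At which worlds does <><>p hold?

{d, e}

a: successors {b}; <>p there: b:F. ✗
b: successors {c}; <>p there: c:F. ✗
c: successors {d}; <>p there: d:F. ✗
d: successors {e}; <>p there: e:T. ✓
e: successors {a, f}; <>p there: a:T, f:F. ✓
f: successors {g}; <>p there: g:F. ✗
g: no successors, so <><>p fails. ✗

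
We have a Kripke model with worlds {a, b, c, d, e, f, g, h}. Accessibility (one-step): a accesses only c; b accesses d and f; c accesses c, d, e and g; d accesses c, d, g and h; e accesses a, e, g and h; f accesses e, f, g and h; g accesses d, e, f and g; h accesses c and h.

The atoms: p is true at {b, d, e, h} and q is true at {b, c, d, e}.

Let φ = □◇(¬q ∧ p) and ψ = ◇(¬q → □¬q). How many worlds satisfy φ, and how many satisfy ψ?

1 and 8

For □◇(¬q ∧ p):
a: successors {c}; ◇(¬q ∧ p) there: c:F. ✗
b: successors {d, f}; ◇(¬q ∧ p) there: d:T, f:T. ✓
c: successors {c, d, e, g}; ◇(¬q ∧ p) there: c:F, d:T, e:T, g:F. ✗
d: successors {c, d, g, h}; ◇(¬q ∧ p) there: c:F, d:T, g:F, h:T. ✗
e: successors {a, e, g, h}; ◇(¬q ∧ p) there: a:F, e:T, g:F, h:T. ✗
f: successors {e, f, g, h}; ◇(¬q ∧ p) there: e:T, f:T, g:F, h:T. ✗
g: successors {d, e, f, g}; ◇(¬q ∧ p) there: d:T, e:T, f:T, g:F. ✗
h: successors {c, h}; ◇(¬q ∧ p) there: c:F, h:T. ✗
— 1 world.
For ◇(¬q → □¬q):
a: successors {c}; ¬q → □¬q there: c:T. ✓
b: successors {d, f}; ¬q → □¬q there: d:T, f:F. ✓
c: successors {c, d, e, g}; ¬q → □¬q there: c:T, d:T, e:T, g:F. ✓
d: successors {c, d, g, h}; ¬q → □¬q there: c:T, d:T, g:F, h:F. ✓
e: successors {a, e, g, h}; ¬q → □¬q there: a:F, e:T, g:F, h:F. ✓
f: successors {e, f, g, h}; ¬q → □¬q there: e:T, f:F, g:F, h:F. ✓
g: successors {d, e, f, g}; ¬q → □¬q there: d:T, e:T, f:F, g:F. ✓
h: successors {c, h}; ¬q → □¬q there: c:T, h:F. ✓
— 8 worlds.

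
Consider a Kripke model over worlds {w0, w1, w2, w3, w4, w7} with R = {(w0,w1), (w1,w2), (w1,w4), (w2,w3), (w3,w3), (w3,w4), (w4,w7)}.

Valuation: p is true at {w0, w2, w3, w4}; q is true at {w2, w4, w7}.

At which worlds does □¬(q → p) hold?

w0: successors {w1}; ¬(q → p) there: w1:F. ✗
w1: successors {w2, w4}; ¬(q → p) there: w2:F, w4:F. ✗
w2: successors {w3}; ¬(q → p) there: w3:F. ✗
w3: successors {w3, w4}; ¬(q → p) there: w3:F, w4:F. ✗
w4: successors {w7}; ¬(q → p) there: w7:T. ✓
w7: no successors, so □¬(q → p) holds vacuously. ✓

{w4, w7}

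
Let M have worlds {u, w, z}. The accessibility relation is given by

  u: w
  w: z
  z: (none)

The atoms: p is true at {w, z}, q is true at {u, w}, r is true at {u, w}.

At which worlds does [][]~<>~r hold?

{u, w, z}

u: successors {w}; []~<>~r there: w:T. ✓
w: successors {z}; []~<>~r there: z:T. ✓
z: no successors, so [][]~<>~r holds vacuously. ✓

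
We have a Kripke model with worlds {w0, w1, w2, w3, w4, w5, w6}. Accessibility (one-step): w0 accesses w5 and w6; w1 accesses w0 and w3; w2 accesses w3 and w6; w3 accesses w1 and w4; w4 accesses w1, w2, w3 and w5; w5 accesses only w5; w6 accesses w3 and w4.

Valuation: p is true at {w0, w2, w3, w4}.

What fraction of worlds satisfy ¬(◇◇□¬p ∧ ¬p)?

w0: ◇◇□¬p ∧ ¬p is F. ✓
w1: ◇◇□¬p ∧ ¬p is T. ✗
w2: ◇◇□¬p ∧ ¬p is F. ✓
w3: ◇◇□¬p ∧ ¬p is F. ✓
w4: ◇◇□¬p ∧ ¬p is F. ✓
w5: ◇◇□¬p ∧ ¬p is T. ✗
w6: ◇◇□¬p ∧ ¬p is T. ✗
That's 4 of 7 worlds, so 4/7.

4/7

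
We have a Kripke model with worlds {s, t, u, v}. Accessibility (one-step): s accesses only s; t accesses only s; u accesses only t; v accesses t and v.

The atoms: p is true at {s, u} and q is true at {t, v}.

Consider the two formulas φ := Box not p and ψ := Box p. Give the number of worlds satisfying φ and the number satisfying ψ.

2 and 2

For Box not p:
s: successors {s}; not p there: s:F. ✗
t: successors {s}; not p there: s:F. ✗
u: successors {t}; not p there: t:T. ✓
v: successors {t, v}; not p there: t:T, v:T. ✓
— 2 worlds.
For Box p:
s: successors {s}; p there: s:T. ✓
t: successors {s}; p there: s:T. ✓
u: successors {t}; p there: t:F. ✗
v: successors {t, v}; p there: t:F, v:F. ✗
— 2 worlds.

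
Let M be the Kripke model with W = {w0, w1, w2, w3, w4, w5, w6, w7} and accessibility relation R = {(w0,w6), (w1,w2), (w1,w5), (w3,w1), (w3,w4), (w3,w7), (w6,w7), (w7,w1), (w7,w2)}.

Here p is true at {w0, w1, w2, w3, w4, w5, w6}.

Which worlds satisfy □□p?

{w1, w2, w3, w4, w5, w6, w7}

w0: successors {w6}; □p there: w6:F. ✗
w1: successors {w2, w5}; □p there: w2:T, w5:T. ✓
w2: no successors, so □□p holds vacuously. ✓
w3: successors {w1, w4, w7}; □p there: w1:T, w4:T, w7:T. ✓
w4: no successors, so □□p holds vacuously. ✓
w5: no successors, so □□p holds vacuously. ✓
w6: successors {w7}; □p there: w7:T. ✓
w7: successors {w1, w2}; □p there: w1:T, w2:T. ✓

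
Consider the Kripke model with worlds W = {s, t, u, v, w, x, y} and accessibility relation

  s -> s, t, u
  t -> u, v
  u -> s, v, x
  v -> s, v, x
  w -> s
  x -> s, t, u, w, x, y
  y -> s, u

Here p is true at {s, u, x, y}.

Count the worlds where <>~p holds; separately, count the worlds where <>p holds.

5 and 7

For <>~p:
s: successors {s, t, u}; ~p there: s:F, t:T, u:F. ✓
t: successors {u, v}; ~p there: u:F, v:T. ✓
u: successors {s, v, x}; ~p there: s:F, v:T, x:F. ✓
v: successors {s, v, x}; ~p there: s:F, v:T, x:F. ✓
w: successors {s}; ~p there: s:F. ✗
x: successors {s, t, u, w, x, y}; ~p there: s:F, t:T, u:F, w:T, x:F, y:F. ✓
y: successors {s, u}; ~p there: s:F, u:F. ✗
— 5 worlds.
For <>p:
s: successors {s, t, u}; p there: s:T, t:F, u:T. ✓
t: successors {u, v}; p there: u:T, v:F. ✓
u: successors {s, v, x}; p there: s:T, v:F, x:T. ✓
v: successors {s, v, x}; p there: s:T, v:F, x:T. ✓
w: successors {s}; p there: s:T. ✓
x: successors {s, t, u, w, x, y}; p there: s:T, t:F, u:T, w:F, x:T, y:T. ✓
y: successors {s, u}; p there: s:T, u:T. ✓
— 7 worlds.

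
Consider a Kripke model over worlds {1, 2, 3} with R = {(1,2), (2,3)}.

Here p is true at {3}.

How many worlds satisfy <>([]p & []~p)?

1: successors {2}; []p & []~p there: 2:F. ✗
2: successors {3}; []p & []~p there: 3:T. ✓
3: no successors, so <>([]p & []~p) fails. ✗
Satisfying worlds: {2}.

1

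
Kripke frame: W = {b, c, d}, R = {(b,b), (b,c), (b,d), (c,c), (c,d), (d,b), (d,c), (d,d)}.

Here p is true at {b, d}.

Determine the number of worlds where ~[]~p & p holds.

2

b: ~[]~p is T, p is T. ✓
c: ~[]~p is T, p is F. ✗
d: ~[]~p is T, p is T. ✓
Satisfying worlds: {b, d}.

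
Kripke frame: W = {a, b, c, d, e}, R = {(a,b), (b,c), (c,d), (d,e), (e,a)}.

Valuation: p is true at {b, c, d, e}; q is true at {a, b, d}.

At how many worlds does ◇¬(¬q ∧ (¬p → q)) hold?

a: successors {b}; ¬(¬q ∧ (¬p → q)) there: b:T. ✓
b: successors {c}; ¬(¬q ∧ (¬p → q)) there: c:F. ✗
c: successors {d}; ¬(¬q ∧ (¬p → q)) there: d:T. ✓
d: successors {e}; ¬(¬q ∧ (¬p → q)) there: e:F. ✗
e: successors {a}; ¬(¬q ∧ (¬p → q)) there: a:T. ✓
Satisfying worlds: {a, c, e}.

3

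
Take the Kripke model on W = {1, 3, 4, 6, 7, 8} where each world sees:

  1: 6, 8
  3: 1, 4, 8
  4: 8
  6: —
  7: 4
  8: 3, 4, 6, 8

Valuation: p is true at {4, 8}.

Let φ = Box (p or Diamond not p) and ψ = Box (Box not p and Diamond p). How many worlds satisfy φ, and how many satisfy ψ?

For Box (p or Diamond not p):
1: successors {6, 8}; p or Diamond not p there: 6:F, 8:T. ✗
3: successors {1, 4, 8}; p or Diamond not p there: 1:T, 4:T, 8:T. ✓
4: successors {8}; p or Diamond not p there: 8:T. ✓
6: no successors, so Box (p or Diamond not p) holds vacuously. ✓
7: successors {4}; p or Diamond not p there: 4:T. ✓
8: successors {3, 4, 6, 8}; p or Diamond not p there: 3:T, 4:T, 6:F, 8:T. ✗
— 4 worlds.
For Box (Box not p and Diamond p):
1: successors {6, 8}; Box not p and Diamond p there: 6:F, 8:F. ✗
3: successors {1, 4, 8}; Box not p and Diamond p there: 1:F, 4:F, 8:F. ✗
4: successors {8}; Box not p and Diamond p there: 8:F. ✗
6: no successors, so Box (Box not p and Diamond p) holds vacuously. ✓
7: successors {4}; Box not p and Diamond p there: 4:F. ✗
8: successors {3, 4, 6, 8}; Box not p and Diamond p there: 3:F, 4:F, 6:F, 8:F. ✗
— 1 world.

4 and 1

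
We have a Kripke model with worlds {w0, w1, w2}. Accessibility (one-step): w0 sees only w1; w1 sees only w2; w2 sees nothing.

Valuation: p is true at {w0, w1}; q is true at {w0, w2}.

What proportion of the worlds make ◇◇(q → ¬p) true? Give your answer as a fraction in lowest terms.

w0: successors {w1}; ◇(q → ¬p) there: w1:T. ✓
w1: successors {w2}; ◇(q → ¬p) there: w2:F. ✗
w2: no successors, so ◇◇(q → ¬p) fails. ✗
That's 1 of 3 worlds, so 1/3.

1/3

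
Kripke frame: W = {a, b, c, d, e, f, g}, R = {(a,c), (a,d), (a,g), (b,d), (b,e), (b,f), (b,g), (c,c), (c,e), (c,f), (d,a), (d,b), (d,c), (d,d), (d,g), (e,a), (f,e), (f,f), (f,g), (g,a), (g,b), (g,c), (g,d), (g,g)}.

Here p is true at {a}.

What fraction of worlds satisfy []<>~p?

a: successors {c, d, g}; <>~p there: c:T, d:T, g:T. ✓
b: successors {d, e, f, g}; <>~p there: d:T, e:F, f:T, g:T. ✗
c: successors {c, e, f}; <>~p there: c:T, e:F, f:T. ✗
d: successors {a, b, c, d, g}; <>~p there: a:T, b:T, c:T, d:T, g:T. ✓
e: successors {a}; <>~p there: a:T. ✓
f: successors {e, f, g}; <>~p there: e:F, f:T, g:T. ✗
g: successors {a, b, c, d, g}; <>~p there: a:T, b:T, c:T, d:T, g:T. ✓
That's 4 of 7 worlds, so 4/7.

4/7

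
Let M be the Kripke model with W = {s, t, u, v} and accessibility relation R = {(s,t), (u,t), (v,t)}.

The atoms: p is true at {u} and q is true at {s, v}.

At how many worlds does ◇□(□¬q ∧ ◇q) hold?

3

s: successors {t}; □(□¬q ∧ ◇q) there: t:T. ✓
t: no successors, so ◇□(□¬q ∧ ◇q) fails. ✗
u: successors {t}; □(□¬q ∧ ◇q) there: t:T. ✓
v: successors {t}; □(□¬q ∧ ◇q) there: t:T. ✓
Satisfying worlds: {s, u, v}.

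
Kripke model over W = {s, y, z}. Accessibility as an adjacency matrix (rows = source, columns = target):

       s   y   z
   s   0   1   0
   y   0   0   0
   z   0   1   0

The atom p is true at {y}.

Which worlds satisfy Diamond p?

s: successors {y}; p there: y:T. ✓
y: no successors, so Diamond p fails. ✗
z: successors {y}; p there: y:T. ✓

{s, z}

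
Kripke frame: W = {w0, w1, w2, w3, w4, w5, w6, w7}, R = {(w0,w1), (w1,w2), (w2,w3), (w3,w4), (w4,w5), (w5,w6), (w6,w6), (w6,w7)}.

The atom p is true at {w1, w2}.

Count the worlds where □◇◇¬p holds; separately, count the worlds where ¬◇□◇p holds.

7 and 7

For □◇◇¬p:
w0: successors {w1}; ◇◇¬p there: w1:T. ✓
w1: successors {w2}; ◇◇¬p there: w2:T. ✓
w2: successors {w3}; ◇◇¬p there: w3:T. ✓
w3: successors {w4}; ◇◇¬p there: w4:T. ✓
w4: successors {w5}; ◇◇¬p there: w5:T. ✓
w5: successors {w6}; ◇◇¬p there: w6:T. ✓
w6: successors {w6, w7}; ◇◇¬p there: w6:T, w7:F. ✗
w7: no successors, so □◇◇¬p holds vacuously. ✓
— 7 worlds.
For ¬◇□◇p:
w0: ◇□◇p is F. ✓
w1: ◇□◇p is F. ✓
w2: ◇□◇p is F. ✓
w3: ◇□◇p is F. ✓
w4: ◇□◇p is F. ✓
w5: ◇□◇p is F. ✓
w6: ◇□◇p is T. ✗
w7: ◇□◇p is F. ✓
— 7 worlds.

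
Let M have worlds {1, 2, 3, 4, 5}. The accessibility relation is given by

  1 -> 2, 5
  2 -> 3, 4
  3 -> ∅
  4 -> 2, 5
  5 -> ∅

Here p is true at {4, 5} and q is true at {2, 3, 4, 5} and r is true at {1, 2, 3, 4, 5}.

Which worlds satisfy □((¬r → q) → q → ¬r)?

{3, 5}

1: successors {2, 5}; (¬r → q) → q → ¬r there: 2:F, 5:F. ✗
2: successors {3, 4}; (¬r → q) → q → ¬r there: 3:F, 4:F. ✗
3: no successors, so □((¬r → q) → q → ¬r) holds vacuously. ✓
4: successors {2, 5}; (¬r → q) → q → ¬r there: 2:F, 5:F. ✗
5: no successors, so □((¬r → q) → q → ¬r) holds vacuously. ✓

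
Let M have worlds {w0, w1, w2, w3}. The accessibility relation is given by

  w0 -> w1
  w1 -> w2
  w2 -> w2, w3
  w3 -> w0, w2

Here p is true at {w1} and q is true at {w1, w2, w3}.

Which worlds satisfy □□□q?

w0: successors {w1}; □□q there: w1:T. ✓
w1: successors {w2}; □□q there: w2:F. ✗
w2: successors {w2, w3}; □□q there: w2:F, w3:T. ✗
w3: successors {w0, w2}; □□q there: w0:T, w2:F. ✗

{w0}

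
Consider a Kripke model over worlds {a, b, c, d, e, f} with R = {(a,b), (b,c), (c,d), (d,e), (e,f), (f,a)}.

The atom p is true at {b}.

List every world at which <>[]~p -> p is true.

a: <>[]~p is T, p is F. ✗
b: <>[]~p is T, p is T. ✓
c: <>[]~p is T, p is F. ✗
d: <>[]~p is T, p is F. ✗
e: <>[]~p is T, p is F. ✗
f: <>[]~p is F, p is F. ✓

{b, f}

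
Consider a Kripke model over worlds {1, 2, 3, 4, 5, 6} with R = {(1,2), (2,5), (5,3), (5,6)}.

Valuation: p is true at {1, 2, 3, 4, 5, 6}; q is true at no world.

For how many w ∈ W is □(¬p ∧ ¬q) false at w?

3

1: successors {2}; ¬p ∧ ¬q there: 2:F. ✗
2: successors {5}; ¬p ∧ ¬q there: 5:F. ✗
3: no successors, so □(¬p ∧ ¬q) holds vacuously. ✓
4: no successors, so □(¬p ∧ ¬q) holds vacuously. ✓
5: successors {3, 6}; ¬p ∧ ¬q there: 3:F, 6:F. ✗
6: no successors, so □(¬p ∧ ¬q) holds vacuously. ✓
Satisfying worlds: {3, 4, 6}.
So □(¬p ∧ ¬q) fails at the other 3 worlds.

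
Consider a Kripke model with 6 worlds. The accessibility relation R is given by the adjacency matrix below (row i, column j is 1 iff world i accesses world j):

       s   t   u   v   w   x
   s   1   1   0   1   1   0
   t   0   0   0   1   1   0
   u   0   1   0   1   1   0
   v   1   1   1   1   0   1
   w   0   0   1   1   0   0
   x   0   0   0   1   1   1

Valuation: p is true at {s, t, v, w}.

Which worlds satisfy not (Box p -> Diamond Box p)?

{t}

s: Box p -> Diamond Box p is T. ✗
t: Box p -> Diamond Box p is F. ✓
u: Box p -> Diamond Box p is T. ✗
v: Box p -> Diamond Box p is T. ✗
w: Box p -> Diamond Box p is T. ✗
x: Box p -> Diamond Box p is T. ✗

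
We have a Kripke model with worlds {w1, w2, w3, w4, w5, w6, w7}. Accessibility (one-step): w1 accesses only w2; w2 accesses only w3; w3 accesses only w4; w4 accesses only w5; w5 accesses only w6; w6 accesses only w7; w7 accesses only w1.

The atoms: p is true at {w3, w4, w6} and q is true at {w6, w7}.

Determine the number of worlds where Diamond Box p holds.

w1: successors {w2}; Box p there: w2:T. ✓
w2: successors {w3}; Box p there: w3:T. ✓
w3: successors {w4}; Box p there: w4:F. ✗
w4: successors {w5}; Box p there: w5:T. ✓
w5: successors {w6}; Box p there: w6:F. ✗
w6: successors {w7}; Box p there: w7:F. ✗
w7: successors {w1}; Box p there: w1:F. ✗
Satisfying worlds: {w1, w2, w4}.

3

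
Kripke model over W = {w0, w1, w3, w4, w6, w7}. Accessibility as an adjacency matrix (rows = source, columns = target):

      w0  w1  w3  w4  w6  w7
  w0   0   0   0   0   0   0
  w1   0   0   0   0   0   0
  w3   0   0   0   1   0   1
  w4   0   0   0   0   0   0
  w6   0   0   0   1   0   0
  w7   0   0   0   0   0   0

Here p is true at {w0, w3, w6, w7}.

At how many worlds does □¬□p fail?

w0: no successors, so □¬□p holds vacuously. ✓
w1: no successors, so □¬□p holds vacuously. ✓
w3: successors {w4, w7}; ¬□p there: w4:F, w7:F. ✗
w4: no successors, so □¬□p holds vacuously. ✓
w6: successors {w4}; ¬□p there: w4:F. ✗
w7: no successors, so □¬□p holds vacuously. ✓
Satisfying worlds: {w0, w1, w4, w7}.
So □¬□p fails at the other 2 worlds.

2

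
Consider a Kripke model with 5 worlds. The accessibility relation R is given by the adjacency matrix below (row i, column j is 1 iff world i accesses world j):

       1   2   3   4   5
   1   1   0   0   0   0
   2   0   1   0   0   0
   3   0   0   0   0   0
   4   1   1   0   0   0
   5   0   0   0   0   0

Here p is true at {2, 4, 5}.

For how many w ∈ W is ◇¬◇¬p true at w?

2

1: successors {1}; ¬◇¬p there: 1:F. ✗
2: successors {2}; ¬◇¬p there: 2:T. ✓
3: no successors, so ◇¬◇¬p fails. ✗
4: successors {1, 2}; ¬◇¬p there: 1:F, 2:T. ✓
5: no successors, so ◇¬◇¬p fails. ✗
Satisfying worlds: {2, 4}.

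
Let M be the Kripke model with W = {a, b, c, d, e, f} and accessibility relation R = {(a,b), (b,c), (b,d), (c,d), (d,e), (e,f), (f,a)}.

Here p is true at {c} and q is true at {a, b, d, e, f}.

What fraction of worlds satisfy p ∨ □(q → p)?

a: p is F, □(q → p) is F. ✗
b: p is F, □(q → p) is F. ✗
c: p is T, □(q → p) is F. ✓
d: p is F, □(q → p) is F. ✗
e: p is F, □(q → p) is F. ✗
f: p is F, □(q → p) is F. ✗
That's 1 of 6 worlds, so 1/6.

1/6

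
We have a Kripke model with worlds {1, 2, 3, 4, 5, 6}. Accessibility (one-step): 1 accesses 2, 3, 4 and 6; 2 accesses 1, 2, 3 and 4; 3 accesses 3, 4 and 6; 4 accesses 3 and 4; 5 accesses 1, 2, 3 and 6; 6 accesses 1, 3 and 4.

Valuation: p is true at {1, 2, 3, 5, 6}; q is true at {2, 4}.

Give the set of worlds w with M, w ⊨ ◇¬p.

1: successors {2, 3, 4, 6}; ¬p there: 2:F, 3:F, 4:T, 6:F. ✓
2: successors {1, 2, 3, 4}; ¬p there: 1:F, 2:F, 3:F, 4:T. ✓
3: successors {3, 4, 6}; ¬p there: 3:F, 4:T, 6:F. ✓
4: successors {3, 4}; ¬p there: 3:F, 4:T. ✓
5: successors {1, 2, 3, 6}; ¬p there: 1:F, 2:F, 3:F, 6:F. ✗
6: successors {1, 3, 4}; ¬p there: 1:F, 3:F, 4:T. ✓

{1, 2, 3, 4, 6}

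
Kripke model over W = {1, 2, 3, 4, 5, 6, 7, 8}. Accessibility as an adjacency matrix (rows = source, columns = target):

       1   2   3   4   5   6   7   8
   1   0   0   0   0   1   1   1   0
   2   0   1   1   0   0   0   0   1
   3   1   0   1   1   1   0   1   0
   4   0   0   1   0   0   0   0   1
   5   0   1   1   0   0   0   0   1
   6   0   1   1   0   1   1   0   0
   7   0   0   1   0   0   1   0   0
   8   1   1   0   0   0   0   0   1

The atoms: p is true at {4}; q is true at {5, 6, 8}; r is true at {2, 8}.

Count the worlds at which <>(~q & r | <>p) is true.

1: successors {5, 6, 7}; ~q & r | <>p there: 5:F, 6:F, 7:F. ✗
2: successors {2, 3, 8}; ~q & r | <>p there: 2:T, 3:T, 8:F. ✓
3: successors {1, 3, 4, 5, 7}; ~q & r | <>p there: 1:F, 3:T, 4:F, 5:F, 7:F. ✓
4: successors {3, 8}; ~q & r | <>p there: 3:T, 8:F. ✓
5: successors {2, 3, 8}; ~q & r | <>p there: 2:T, 3:T, 8:F. ✓
6: successors {2, 3, 5, 6}; ~q & r | <>p there: 2:T, 3:T, 5:F, 6:F. ✓
7: successors {3, 6}; ~q & r | <>p there: 3:T, 6:F. ✓
8: successors {1, 2, 8}; ~q & r | <>p there: 1:F, 2:T, 8:F. ✓
Satisfying worlds: {2, 3, 4, 5, 6, 7, 8}.

7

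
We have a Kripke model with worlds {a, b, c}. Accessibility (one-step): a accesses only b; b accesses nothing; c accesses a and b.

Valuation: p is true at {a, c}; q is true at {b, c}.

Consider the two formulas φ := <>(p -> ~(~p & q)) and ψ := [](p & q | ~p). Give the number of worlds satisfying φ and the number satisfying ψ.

For <>(p -> ~(~p & q)):
a: successors {b}; p -> ~(~p & q) there: b:T. ✓
b: no successors, so <>(p -> ~(~p & q)) fails. ✗
c: successors {a, b}; p -> ~(~p & q) there: a:T, b:T. ✓
— 2 worlds.
For [](p & q | ~p):
a: successors {b}; p & q | ~p there: b:T. ✓
b: no successors, so [](p & q | ~p) holds vacuously. ✓
c: successors {a, b}; p & q | ~p there: a:F, b:T. ✗
— 2 worlds.

2 and 2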